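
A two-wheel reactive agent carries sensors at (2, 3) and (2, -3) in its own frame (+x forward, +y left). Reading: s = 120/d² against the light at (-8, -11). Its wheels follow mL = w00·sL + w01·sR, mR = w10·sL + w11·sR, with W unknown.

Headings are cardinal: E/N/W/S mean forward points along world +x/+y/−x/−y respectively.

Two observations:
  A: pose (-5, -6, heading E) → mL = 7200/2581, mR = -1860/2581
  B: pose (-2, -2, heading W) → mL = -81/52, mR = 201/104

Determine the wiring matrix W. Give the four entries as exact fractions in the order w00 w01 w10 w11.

obs A: pose=(-5,-6,E) → sL=120/89, sR=120/29, mL=7200/2581, mR=-1860/2581
obs B: pose=(-2,-2,W) → sL=30/13, sR=3/4, mL=-81/52, mR=201/104
sensor matrix S = [[120/89, 120/29], [30/13, 3/4]]; det S = -286470/33553
solve [mL_A; mL_B] = S·[w00; w01] and [mR_A; mR_B] = S·[w10; w11]:
  w00 = -1, w01 = 1, w10 = 1, w11 = -1/2

-1 1 1 -1/2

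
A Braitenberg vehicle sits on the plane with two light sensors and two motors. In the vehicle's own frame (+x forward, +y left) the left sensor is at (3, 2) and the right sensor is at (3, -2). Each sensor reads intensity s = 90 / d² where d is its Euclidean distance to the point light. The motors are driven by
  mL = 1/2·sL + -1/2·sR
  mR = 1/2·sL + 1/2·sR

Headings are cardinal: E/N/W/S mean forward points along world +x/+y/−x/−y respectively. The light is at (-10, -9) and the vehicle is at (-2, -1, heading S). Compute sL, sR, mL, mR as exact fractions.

left sensor world pos  = (0, -4); dL² = 125
right sensor world pos = (-4, -4); dR² = 61
sL = 90/125 = 18/25
sR = 90/61 = 90/61
mL = 1/2·sL + -1/2·sR = -576/1525
mR = 1/2·sL + 1/2·sR = 1674/1525

18/25 90/61 -576/1525 1674/1525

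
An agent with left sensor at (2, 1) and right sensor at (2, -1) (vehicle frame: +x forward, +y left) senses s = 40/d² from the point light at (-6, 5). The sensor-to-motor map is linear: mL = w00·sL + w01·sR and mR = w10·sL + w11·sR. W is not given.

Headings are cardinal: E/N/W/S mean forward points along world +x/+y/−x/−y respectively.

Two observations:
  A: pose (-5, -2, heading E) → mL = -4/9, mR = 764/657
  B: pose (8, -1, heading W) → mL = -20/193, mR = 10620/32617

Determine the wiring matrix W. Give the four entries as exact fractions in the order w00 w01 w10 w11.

-1/2 0 1 1/2

obs A: pose=(-5,-2,E) → sL=8/9, sR=40/73, mL=-4/9, mR=764/657
obs B: pose=(8,-1,W) → sL=40/193, sR=40/169, mL=-20/193, mR=10620/32617
sensor matrix S = [[8/9, 40/73], [40/193, 40/169]]; det S = 2074880/21429369
solve [mL_A; mL_B] = S·[w00; w01] and [mR_A; mR_B] = S·[w10; w11]:
  w00 = -1/2, w01 = 0, w10 = 1, w11 = 1/2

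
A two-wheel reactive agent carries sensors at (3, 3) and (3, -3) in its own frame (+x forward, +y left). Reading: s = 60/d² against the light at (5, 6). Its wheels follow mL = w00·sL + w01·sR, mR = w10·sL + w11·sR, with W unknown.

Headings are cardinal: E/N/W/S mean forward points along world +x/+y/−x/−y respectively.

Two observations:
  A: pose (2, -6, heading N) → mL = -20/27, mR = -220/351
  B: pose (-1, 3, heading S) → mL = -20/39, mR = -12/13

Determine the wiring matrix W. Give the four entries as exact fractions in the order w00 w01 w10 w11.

obs A: pose=(2,-6,N) → sL=20/39, sR=20/27, mL=-20/27, mR=-220/351
obs B: pose=(-1,3,S) → sL=4/3, sR=20/39, mL=-20/39, mR=-12/13
sensor matrix S = [[20/39, 20/27], [4/3, 20/39]]; det S = -9920/13689
solve [mL_A; mL_B] = S·[w00; w01] and [mR_A; mR_B] = S·[w10; w11]:
  w00 = 0, w01 = -1, w10 = -1/2, w11 = -1/2

0 -1 -1/2 -1/2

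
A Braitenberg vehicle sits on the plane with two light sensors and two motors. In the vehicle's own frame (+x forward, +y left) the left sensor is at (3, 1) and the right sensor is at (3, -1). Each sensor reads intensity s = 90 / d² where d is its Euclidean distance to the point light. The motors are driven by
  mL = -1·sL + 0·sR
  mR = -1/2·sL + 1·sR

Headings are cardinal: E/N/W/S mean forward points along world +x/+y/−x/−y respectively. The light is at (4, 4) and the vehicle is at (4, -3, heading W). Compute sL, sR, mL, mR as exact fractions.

left sensor world pos  = (1, -4); dL² = 73
right sensor world pos = (1, -2); dR² = 45
sL = 90/73 = 90/73
sR = 90/45 = 2
mL = -1·sL + 0·sR = -90/73
mR = -1/2·sL + 1·sR = 101/73

90/73 2 -90/73 101/73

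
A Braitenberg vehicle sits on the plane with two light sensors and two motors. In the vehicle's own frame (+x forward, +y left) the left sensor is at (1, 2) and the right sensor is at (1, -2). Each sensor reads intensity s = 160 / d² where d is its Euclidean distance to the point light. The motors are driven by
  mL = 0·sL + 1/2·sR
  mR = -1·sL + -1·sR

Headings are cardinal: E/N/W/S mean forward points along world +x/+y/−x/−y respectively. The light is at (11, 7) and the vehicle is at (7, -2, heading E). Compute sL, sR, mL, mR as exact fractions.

left sensor world pos  = (8, 0); dL² = 58
right sensor world pos = (8, -4); dR² = 130
sL = 160/58 = 80/29
sR = 160/130 = 16/13
mL = 0·sL + 1/2·sR = 8/13
mR = -1·sL + -1·sR = -1504/377

80/29 16/13 8/13 -1504/377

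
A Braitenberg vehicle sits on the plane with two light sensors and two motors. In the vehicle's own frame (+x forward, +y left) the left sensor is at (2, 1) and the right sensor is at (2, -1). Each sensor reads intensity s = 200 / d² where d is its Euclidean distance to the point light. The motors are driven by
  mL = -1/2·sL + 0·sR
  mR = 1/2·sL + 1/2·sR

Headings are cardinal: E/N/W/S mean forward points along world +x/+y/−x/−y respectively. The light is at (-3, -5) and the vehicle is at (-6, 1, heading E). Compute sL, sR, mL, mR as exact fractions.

left sensor world pos  = (-4, 2); dL² = 50
right sensor world pos = (-4, 0); dR² = 26
sL = 200/50 = 4
sR = 200/26 = 100/13
mL = -1/2·sL + 0·sR = -2
mR = 1/2·sL + 1/2·sR = 76/13

4 100/13 -2 76/13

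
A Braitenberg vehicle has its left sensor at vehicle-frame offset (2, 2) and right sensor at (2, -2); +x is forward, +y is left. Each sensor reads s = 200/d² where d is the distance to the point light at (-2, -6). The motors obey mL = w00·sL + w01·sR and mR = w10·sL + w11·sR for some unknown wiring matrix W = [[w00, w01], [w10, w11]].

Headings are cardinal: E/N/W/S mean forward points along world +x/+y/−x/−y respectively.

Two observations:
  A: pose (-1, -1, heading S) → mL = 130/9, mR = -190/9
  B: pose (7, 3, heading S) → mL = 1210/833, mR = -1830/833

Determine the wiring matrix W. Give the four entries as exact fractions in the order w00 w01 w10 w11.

obs A: pose=(-1,-1,S) → sL=100/9, sR=20, mL=130/9, mR=-190/9
obs B: pose=(7,3,S) → sL=20/17, sR=100/49, mL=1210/833, mR=-1830/833
sensor matrix S = [[100/9, 20], [20/17, 100/49]]; det S = -6400/7497
solve [mL_A; mL_B] = S·[w00; w01] and [mR_A; mR_B] = S·[w10; w11]:
  w00 = -1/2, w01 = 1, w10 = -1, w11 = -1/2

-1/2 1 -1 -1/2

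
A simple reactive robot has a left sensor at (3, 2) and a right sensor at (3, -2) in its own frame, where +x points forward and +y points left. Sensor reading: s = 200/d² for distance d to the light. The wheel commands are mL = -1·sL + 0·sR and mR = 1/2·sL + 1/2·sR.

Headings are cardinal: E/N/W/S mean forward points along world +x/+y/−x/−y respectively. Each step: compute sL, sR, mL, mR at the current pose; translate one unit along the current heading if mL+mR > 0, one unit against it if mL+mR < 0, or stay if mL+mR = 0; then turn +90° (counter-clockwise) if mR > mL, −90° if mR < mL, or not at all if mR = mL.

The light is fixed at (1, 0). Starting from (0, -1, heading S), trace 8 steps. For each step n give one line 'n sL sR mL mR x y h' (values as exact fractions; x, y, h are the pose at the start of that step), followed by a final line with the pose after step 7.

n=0: pose=(0,-1,S); sL=200/17, sR=8; mL=-200/17, mR=168/17; mL+mR=-32/17 → advance -1; mR−mL=368/17 → turn +1·90°
n=1: pose=(0,0,E); sL=25, sR=25; mL=-25, mR=25; mL+mR=0 → advance +0; mR−mL=50 → turn +1·90°
n=2: pose=(0,0,N); sL=100/9, sR=20; mL=-100/9, mR=140/9; mL+mR=40/9 → advance +1; mR−mL=80/3 → turn +1·90°
n=3: pose=(0,1,W); sL=200/17, sR=8; mL=-200/17, mR=168/17; mL+mR=-32/17 → advance -1; mR−mL=368/17 → turn +1·90°
n=4: pose=(1,1,S); sL=25, sR=25; mL=-25, mR=25; mL+mR=0 → advance +0; mR−mL=50 → turn +1·90°
n=5: pose=(1,1,E); sL=100/9, sR=20; mL=-100/9, mR=140/9; mL+mR=40/9 → advance +1; mR−mL=80/3 → turn +1·90°
n=6: pose=(2,1,N); sL=200/17, sR=8; mL=-200/17, mR=168/17; mL+mR=-32/17 → advance -1; mR−mL=368/17 → turn +1·90°
n=7: pose=(2,0,W); sL=25, sR=25; mL=-25, mR=25; mL+mR=0 → advance +0; mR−mL=50 → turn +1·90°

0 200/17 8 -200/17 168/17 0 -1 S
1 25 25 -25 25 0 0 E
2 100/9 20 -100/9 140/9 0 0 N
3 200/17 8 -200/17 168/17 0 1 W
4 25 25 -25 25 1 1 S
5 100/9 20 -100/9 140/9 1 1 E
6 200/17 8 -200/17 168/17 2 1 N
7 25 25 -25 25 2 0 W
final 2 0 S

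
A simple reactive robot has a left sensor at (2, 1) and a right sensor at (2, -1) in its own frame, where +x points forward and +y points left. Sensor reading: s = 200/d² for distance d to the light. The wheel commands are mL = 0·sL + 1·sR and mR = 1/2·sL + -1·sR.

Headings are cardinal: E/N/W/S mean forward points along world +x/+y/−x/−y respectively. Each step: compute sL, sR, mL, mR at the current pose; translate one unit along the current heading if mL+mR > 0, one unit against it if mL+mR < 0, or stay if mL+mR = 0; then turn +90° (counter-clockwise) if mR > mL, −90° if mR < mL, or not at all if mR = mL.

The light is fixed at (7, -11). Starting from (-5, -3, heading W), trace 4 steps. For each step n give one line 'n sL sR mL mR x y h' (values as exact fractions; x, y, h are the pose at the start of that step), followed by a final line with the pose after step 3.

0 40/49 200/277 200/277 -4260/13573 -5 -3 W
1 25/37 50/61 50/61 -2175/4514 -6 -3 N
2 200/221 40/37 40/37 -5140/8177 -6 -2 E
3 20/17 100/109 100/109 -610/1853 -5 -2 S
final -5 -3 W

n=0: pose=(-5,-3,W); sL=40/49, sR=200/277; mL=200/277, mR=-4260/13573; mL+mR=20/49 → advance +1; mR−mL=-14060/13573 → turn -1·90°
n=1: pose=(-6,-3,N); sL=25/37, sR=50/61; mL=50/61, mR=-2175/4514; mL+mR=25/74 → advance +1; mR−mL=-5875/4514 → turn -1·90°
n=2: pose=(-6,-2,E); sL=200/221, sR=40/37; mL=40/37, mR=-5140/8177; mL+mR=100/221 → advance +1; mR−mL=-13980/8177 → turn -1·90°
n=3: pose=(-5,-2,S); sL=20/17, sR=100/109; mL=100/109, mR=-610/1853; mL+mR=10/17 → advance +1; mR−mL=-2310/1853 → turn -1·90°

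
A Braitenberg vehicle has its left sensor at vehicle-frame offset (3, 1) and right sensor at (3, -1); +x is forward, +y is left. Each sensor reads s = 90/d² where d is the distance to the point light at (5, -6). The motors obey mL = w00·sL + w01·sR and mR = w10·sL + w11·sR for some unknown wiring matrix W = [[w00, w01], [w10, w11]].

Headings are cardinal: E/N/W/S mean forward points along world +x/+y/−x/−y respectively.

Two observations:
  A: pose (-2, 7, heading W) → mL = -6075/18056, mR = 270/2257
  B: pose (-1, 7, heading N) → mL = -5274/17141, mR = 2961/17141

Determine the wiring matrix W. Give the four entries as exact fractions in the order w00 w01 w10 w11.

obs A: pose=(-2,7,W) → sL=45/122, sR=45/148, mL=-6075/18056, mR=270/2257
obs B: pose=(-1,7,N) → sL=18/61, sR=90/281, mL=-5274/17141, mR=2961/17141
sensor matrix S = [[45/122, 45/148], [18/61, 90/281]]; det S = 36045/1268434
solve [mL_A; mL_B] = S·[w00; w01] and [mR_A; mR_B] = S·[w10; w11]:
  w00 = -1/2, w01 = -1/2, w10 = -1/2, w11 = 1

-1/2 -1/2 -1/2 1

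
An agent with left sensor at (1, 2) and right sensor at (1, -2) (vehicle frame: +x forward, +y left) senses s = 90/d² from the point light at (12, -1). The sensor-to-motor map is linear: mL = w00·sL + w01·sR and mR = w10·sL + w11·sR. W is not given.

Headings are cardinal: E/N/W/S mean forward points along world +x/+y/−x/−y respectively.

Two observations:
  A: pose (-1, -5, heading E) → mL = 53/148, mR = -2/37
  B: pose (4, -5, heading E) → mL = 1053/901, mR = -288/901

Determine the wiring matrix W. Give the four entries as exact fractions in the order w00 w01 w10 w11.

obs A: pose=(-1,-5,E) → sL=45/74, sR=1/2, mL=53/148, mR=-2/37
obs B: pose=(4,-5,E) → sL=90/53, sR=18/17, mL=1053/901, mR=-288/901
sensor matrix S = [[45/74, 1/2], [90/53, 18/17]]; det S = -6840/33337
solve [mL_A; mL_B] = S·[w00; w01] and [mR_A; mR_B] = S·[w10; w11]:
  w00 = 1, w01 = -1/2, w10 = -1/2, w11 = 1/2

1 -1/2 -1/2 1/2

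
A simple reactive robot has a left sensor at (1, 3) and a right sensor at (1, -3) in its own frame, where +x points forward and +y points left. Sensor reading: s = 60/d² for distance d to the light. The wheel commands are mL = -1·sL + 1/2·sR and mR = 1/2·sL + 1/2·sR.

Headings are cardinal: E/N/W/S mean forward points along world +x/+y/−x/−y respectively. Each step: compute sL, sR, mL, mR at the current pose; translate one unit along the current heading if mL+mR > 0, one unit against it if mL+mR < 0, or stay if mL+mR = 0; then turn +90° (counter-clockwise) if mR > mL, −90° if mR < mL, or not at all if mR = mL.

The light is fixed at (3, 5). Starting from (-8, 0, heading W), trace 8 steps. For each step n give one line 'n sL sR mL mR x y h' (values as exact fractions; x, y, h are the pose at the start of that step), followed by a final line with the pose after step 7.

n=0: pose=(-8,0,W); sL=15/52, sR=15/37; mL=-165/1924, mR=1335/3848; mL+mR=1005/3848 → advance +1; mR−mL=45/104 → turn +1·90°
n=1: pose=(-9,0,S); sL=20/39, sR=20/87; mL=-150/377, mR=140/377; mL+mR=-10/377 → advance -1; mR−mL=10/13 → turn +1·90°
n=2: pose=(-9,1,E); sL=30/61, sR=6/17; mL=-327/1037, mR=438/1037; mL+mR=111/1037 → advance +1; mR−mL=45/61 → turn +1·90°
n=3: pose=(-8,1,N); sL=12/41, sR=60/73; mL=354/2993, mR=1668/2993; mL+mR=2022/2993 → advance +1; mR−mL=18/41 → turn +1·90°
n=4: pose=(-8,2,W); sL=1/3, sR=5/12; mL=-1/8, mR=3/8; mL+mR=1/4 → advance +1; mR−mL=1/2 → turn +1·90°
n=5: pose=(-9,2,S); sL=60/97, sR=60/241; mL=-11550/23377, mR=10140/23377; mL+mR=-1410/23377 → advance -1; mR−mL=90/97 → turn +1·90°
n=6: pose=(-9,3,E); sL=30/61, sR=30/73; mL=-1275/4453, mR=2010/4453; mL+mR=735/4453 → advance +1; mR−mL=45/61 → turn +1·90°
n=7: pose=(-8,3,N); sL=60/197, sR=12/13; mL=402/2561, mR=1572/2561; mL+mR=1974/2561 → advance +1; mR−mL=90/197 → turn +1·90°

0 15/52 15/37 -165/1924 1335/3848 -8 0 W
1 20/39 20/87 -150/377 140/377 -9 0 S
2 30/61 6/17 -327/1037 438/1037 -9 1 E
3 12/41 60/73 354/2993 1668/2993 -8 1 N
4 1/3 5/12 -1/8 3/8 -8 2 W
5 60/97 60/241 -11550/23377 10140/23377 -9 2 S
6 30/61 30/73 -1275/4453 2010/4453 -9 3 E
7 60/197 12/13 402/2561 1572/2561 -8 3 N
final -8 4 W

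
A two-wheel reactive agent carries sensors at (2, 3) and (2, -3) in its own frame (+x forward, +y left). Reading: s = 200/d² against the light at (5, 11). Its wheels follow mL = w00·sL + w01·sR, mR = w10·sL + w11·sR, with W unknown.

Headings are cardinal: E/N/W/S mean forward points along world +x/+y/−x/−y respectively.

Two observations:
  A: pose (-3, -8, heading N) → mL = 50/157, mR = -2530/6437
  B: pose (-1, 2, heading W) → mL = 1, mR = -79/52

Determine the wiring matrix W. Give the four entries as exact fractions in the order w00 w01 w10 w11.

obs A: pose=(-3,-8,N) → sL=20/41, sR=100/157, mL=50/157, mR=-2530/6437
obs B: pose=(-1,2,W) → sL=25/26, sR=2, mL=1, mR=-79/52
sensor matrix S = [[20/41, 100/157], [25/26, 2]]; det S = 30390/83681
solve [mL_A; mL_B] = S·[w00; w01] and [mR_A; mR_B] = S·[w10; w11]:
  w00 = 0, w01 = 1/2, w10 = 1/2, w11 = -1

0 1/2 1/2 -1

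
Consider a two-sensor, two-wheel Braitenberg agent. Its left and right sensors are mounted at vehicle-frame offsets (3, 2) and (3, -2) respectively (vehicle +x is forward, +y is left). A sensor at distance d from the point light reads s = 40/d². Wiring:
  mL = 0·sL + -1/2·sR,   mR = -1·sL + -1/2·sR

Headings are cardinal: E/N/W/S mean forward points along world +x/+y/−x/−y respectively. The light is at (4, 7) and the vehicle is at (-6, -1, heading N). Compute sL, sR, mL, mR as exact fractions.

left sensor world pos  = (-8, 2); dL² = 169
right sensor world pos = (-4, 2); dR² = 89
sL = 40/169 = 40/169
sR = 40/89 = 40/89
mL = 0·sL + -1/2·sR = -20/89
mR = -1·sL + -1/2·sR = -6940/15041

40/169 40/89 -20/89 -6940/15041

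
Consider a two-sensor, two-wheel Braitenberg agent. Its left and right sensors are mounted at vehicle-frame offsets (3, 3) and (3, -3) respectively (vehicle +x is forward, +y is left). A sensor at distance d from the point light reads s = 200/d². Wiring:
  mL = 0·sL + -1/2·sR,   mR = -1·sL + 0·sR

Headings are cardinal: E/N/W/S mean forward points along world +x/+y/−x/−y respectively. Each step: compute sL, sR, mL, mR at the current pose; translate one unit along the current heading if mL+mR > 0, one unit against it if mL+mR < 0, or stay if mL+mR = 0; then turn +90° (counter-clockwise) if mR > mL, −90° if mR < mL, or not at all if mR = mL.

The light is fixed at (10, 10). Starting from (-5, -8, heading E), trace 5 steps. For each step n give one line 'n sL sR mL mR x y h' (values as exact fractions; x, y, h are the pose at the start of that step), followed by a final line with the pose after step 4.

0 200/369 40/117 -20/117 -200/369 -5 -8 E
1 20/61 100/401 -50/401 -20/61 -6 -8 S
2 200/761 200/557 -100/557 -200/761 -6 -7 W
3 5/13 10/17 -5/17 -5/13 -5 -7 N
4 200/369 40/117 -20/117 -200/369 -5 -8 E
final -6 -8 S

n=0: pose=(-5,-8,E); sL=200/369, sR=40/117; mL=-20/117, mR=-200/369; mL+mR=-380/533 → advance -1; mR−mL=-1780/4797 → turn -1·90°
n=1: pose=(-6,-8,S); sL=20/61, sR=100/401; mL=-50/401, mR=-20/61; mL+mR=-11070/24461 → advance -1; mR−mL=-4970/24461 → turn -1·90°
n=2: pose=(-6,-7,W); sL=200/761, sR=200/557; mL=-100/557, mR=-200/761; mL+mR=-187500/423877 → advance -1; mR−mL=-35300/423877 → turn -1·90°
n=3: pose=(-5,-7,N); sL=5/13, sR=10/17; mL=-5/17, mR=-5/13; mL+mR=-150/221 → advance -1; mR−mL=-20/221 → turn -1·90°
n=4: pose=(-5,-8,E); sL=200/369, sR=40/117; mL=-20/117, mR=-200/369; mL+mR=-380/533 → advance -1; mR−mL=-1780/4797 → turn -1·90°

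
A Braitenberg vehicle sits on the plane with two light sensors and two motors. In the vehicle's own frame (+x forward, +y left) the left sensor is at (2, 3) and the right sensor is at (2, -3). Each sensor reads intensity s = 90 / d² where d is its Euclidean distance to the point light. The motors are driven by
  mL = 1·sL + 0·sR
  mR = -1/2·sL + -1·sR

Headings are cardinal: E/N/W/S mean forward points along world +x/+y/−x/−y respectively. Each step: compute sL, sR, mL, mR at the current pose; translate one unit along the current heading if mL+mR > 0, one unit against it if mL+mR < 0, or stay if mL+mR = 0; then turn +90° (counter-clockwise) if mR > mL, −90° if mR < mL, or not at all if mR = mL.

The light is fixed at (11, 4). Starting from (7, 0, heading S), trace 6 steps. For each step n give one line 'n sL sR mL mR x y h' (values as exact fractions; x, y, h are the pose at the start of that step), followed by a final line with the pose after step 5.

0 90/37 18/17 90/37 -1431/629 7 0 S
1 9/10 9/4 9/10 -27/10 7 -1 W
2 2 10 2 -11 8 -1 N
3 9 45/41 9 -459/82 8 -2 E
4 18/13 90/89 18/13 -1971/1157 9 -2 S
5 9/8 9/2 9/8 -81/16 9 -1 W
final 10 -1 N

n=0: pose=(7,0,S); sL=90/37, sR=18/17; mL=90/37, mR=-1431/629; mL+mR=99/629 → advance +1; mR−mL=-2961/629 → turn -1·90°
n=1: pose=(7,-1,W); sL=9/10, sR=9/4; mL=9/10, mR=-27/10; mL+mR=-9/5 → advance -1; mR−mL=-18/5 → turn -1·90°
n=2: pose=(8,-1,N); sL=2, sR=10; mL=2, mR=-11; mL+mR=-9 → advance -1; mR−mL=-13 → turn -1·90°
n=3: pose=(8,-2,E); sL=9, sR=45/41; mL=9, mR=-459/82; mL+mR=279/82 → advance +1; mR−mL=-1197/82 → turn -1·90°
n=4: pose=(9,-2,S); sL=18/13, sR=90/89; mL=18/13, mR=-1971/1157; mL+mR=-369/1157 → advance -1; mR−mL=-3573/1157 → turn -1·90°
n=5: pose=(9,-1,W); sL=9/8, sR=9/2; mL=9/8, mR=-81/16; mL+mR=-63/16 → advance -1; mR−mL=-99/16 → turn -1·90°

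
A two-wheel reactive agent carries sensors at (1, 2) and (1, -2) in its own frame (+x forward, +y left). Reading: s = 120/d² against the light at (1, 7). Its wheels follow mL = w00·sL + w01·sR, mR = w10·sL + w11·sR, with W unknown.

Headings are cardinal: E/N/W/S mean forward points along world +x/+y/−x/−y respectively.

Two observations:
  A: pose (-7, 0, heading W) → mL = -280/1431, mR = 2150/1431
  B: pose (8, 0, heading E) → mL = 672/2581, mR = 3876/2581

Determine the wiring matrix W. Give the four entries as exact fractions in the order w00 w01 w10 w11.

obs A: pose=(-7,0,W) → sL=20/27, sR=60/53, mL=-280/1431, mR=2150/1431
obs B: pose=(8,0,E) → sL=120/89, sR=24/29, mL=672/2581, mR=3876/2581
sensor matrix S = [[20/27, 60/53], [120/89, 24/29]]; det S = -1124480/1231137
solve [mL_A; mL_B] = S·[w00; w01] and [mR_A; mR_B] = S·[w10; w11]:
  w00 = 1/2, w01 = -1/2, w10 = 1/2, w11 = 1

1/2 -1/2 1/2 1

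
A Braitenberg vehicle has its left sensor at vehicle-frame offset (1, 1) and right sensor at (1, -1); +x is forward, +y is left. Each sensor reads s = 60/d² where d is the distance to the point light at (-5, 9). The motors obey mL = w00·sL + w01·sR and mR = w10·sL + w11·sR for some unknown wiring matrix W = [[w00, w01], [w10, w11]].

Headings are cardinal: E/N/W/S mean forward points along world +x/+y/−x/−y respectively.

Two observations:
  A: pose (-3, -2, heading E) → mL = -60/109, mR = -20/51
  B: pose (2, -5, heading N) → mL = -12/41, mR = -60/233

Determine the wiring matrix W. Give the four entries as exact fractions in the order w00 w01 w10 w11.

obs A: pose=(-3,-2,E) → sL=60/109, sR=20/51, mL=-60/109, mR=-20/51
obs B: pose=(2,-5,N) → sL=12/41, sR=60/233, mL=-12/41, mR=-60/233
sensor matrix S = [[60/109, 20/51], [12/41, 60/233]]; det S = 477440/17701709
solve [mL_A; mL_B] = S·[w00; w01] and [mR_A; mR_B] = S·[w10; w11]:
  w00 = -1, w01 = 0, w10 = 0, w11 = -1

-1 0 0 -1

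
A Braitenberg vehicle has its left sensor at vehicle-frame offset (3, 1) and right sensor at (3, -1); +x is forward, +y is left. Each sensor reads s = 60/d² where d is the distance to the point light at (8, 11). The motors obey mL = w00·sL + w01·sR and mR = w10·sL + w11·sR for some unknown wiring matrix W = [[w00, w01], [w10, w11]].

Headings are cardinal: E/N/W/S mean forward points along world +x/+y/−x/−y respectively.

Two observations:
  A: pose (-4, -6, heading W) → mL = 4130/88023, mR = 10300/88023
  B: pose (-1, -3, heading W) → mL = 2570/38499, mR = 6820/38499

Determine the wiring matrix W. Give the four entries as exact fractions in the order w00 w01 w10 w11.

1 -1/2 1/2 1/2

obs A: pose=(-4,-6,W) → sL=20/183, sR=60/481, mL=4130/88023, mR=10300/88023
obs B: pose=(-1,-3,W) → sL=20/123, sR=60/313, mL=2570/38499, mR=6820/38499
sensor matrix S = [[20/183, 60/481], [20/123, 60/313]]; det S = 251200/376533053
solve [mL_A; mL_B] = S·[w00; w01] and [mR_A; mR_B] = S·[w10; w11]:
  w00 = 1, w01 = -1/2, w10 = 1/2, w11 = 1/2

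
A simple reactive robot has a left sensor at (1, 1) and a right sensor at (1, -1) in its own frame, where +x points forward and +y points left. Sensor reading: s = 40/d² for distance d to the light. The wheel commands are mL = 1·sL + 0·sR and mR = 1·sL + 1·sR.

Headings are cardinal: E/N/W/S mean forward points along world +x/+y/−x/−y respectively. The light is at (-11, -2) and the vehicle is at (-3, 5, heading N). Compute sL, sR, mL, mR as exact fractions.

40/113 8/29 40/113 2064/3277

left sensor world pos  = (-4, 6); dL² = 113
right sensor world pos = (-2, 6); dR² = 145
sL = 40/113 = 40/113
sR = 40/145 = 8/29
mL = 1·sL + 0·sR = 40/113
mR = 1·sL + 1·sR = 2064/3277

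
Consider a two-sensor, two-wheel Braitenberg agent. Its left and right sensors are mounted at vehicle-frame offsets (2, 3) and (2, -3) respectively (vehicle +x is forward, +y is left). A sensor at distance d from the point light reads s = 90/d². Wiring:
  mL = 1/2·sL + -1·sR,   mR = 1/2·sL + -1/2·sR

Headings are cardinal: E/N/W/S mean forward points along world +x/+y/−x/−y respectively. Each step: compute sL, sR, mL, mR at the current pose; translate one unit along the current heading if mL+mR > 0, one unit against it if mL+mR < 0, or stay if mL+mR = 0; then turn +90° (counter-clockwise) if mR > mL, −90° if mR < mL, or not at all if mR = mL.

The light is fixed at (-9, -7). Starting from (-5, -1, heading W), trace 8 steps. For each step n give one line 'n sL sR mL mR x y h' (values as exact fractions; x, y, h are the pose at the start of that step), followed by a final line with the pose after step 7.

n=0: pose=(-5,-1,W); sL=90/13, sR=18/17; mL=531/221, mR=648/221; mL+mR=1179/221 → advance +1; mR−mL=9/17 → turn +1·90°
n=1: pose=(-6,-1,S); sL=45/26, sR=45/8; mL=-495/104, mR=-405/208; mL+mR=-1395/208 → advance -1; mR−mL=45/16 → turn +1·90°
n=2: pose=(-6,0,E); sL=18/25, sR=90/41; mL=-1881/1025, mR=-756/1025; mL+mR=-2637/1025 → advance -1; mR−mL=45/41 → turn +1·90°
n=3: pose=(-7,0,N); sL=45/41, sR=45/53; mL=-1305/4346, mR=270/2173; mL+mR=-765/4346 → advance -1; mR−mL=45/106 → turn +1·90°
n=4: pose=(-7,-1,W); sL=10, sR=10/9; mL=35/9, mR=40/9; mL+mR=25/3 → advance +1; mR−mL=5/9 → turn +1·90°
n=5: pose=(-8,-1,S); sL=45/16, sR=9/2; mL=-99/32, mR=-27/32; mL+mR=-63/16 → advance -1; mR−mL=9/4 → turn +1·90°
n=6: pose=(-8,0,E); sL=90/109, sR=18/5; mL=-1737/545, mR=-756/545; mL+mR=-2493/545 → advance -1; mR−mL=9/5 → turn +1·90°
n=7: pose=(-9,0,N); sL=1, sR=1; mL=-1/2, mR=0; mL+mR=-1/2 → advance -1; mR−mL=1/2 → turn +1·90°

0 90/13 18/17 531/221 648/221 -5 -1 W
1 45/26 45/8 -495/104 -405/208 -6 -1 S
2 18/25 90/41 -1881/1025 -756/1025 -6 0 E
3 45/41 45/53 -1305/4346 270/2173 -7 0 N
4 10 10/9 35/9 40/9 -7 -1 W
5 45/16 9/2 -99/32 -27/32 -8 -1 S
6 90/109 18/5 -1737/545 -756/545 -8 0 E
7 1 1 -1/2 0 -9 0 N
final -9 -1 W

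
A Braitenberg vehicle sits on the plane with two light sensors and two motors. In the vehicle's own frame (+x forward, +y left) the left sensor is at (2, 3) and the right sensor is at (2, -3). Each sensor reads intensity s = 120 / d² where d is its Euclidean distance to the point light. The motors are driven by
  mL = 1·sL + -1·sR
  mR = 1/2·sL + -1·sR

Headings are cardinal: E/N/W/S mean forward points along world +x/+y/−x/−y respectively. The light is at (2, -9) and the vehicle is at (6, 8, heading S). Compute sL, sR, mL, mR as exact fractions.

60/137 60/113 -1440/15481 -4830/15481

left sensor world pos  = (9, 6); dL² = 274
right sensor world pos = (3, 6); dR² = 226
sL = 120/274 = 60/137
sR = 120/226 = 60/113
mL = 1·sL + -1·sR = -1440/15481
mR = 1/2·sL + -1·sR = -4830/15481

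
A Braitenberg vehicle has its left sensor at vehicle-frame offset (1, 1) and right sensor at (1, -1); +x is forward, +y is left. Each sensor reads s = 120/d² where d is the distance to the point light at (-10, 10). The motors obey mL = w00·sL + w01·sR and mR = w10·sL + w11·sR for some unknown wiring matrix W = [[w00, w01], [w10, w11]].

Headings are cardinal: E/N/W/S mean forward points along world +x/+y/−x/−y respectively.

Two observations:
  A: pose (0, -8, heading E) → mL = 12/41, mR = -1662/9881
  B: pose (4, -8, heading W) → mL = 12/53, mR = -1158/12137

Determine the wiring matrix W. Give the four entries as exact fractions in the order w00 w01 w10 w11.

1 0 -1 1/2

obs A: pose=(0,-8,E) → sL=12/41, sR=60/241, mL=12/41, mR=-1662/9881
obs B: pose=(4,-8,W) → sL=12/53, sR=60/229, mL=12/53, mR=-1158/12137
sensor matrix S = [[12/41, 60/241], [12/53, 60/229]]; det S = 2436480/119925697
solve [mL_A; mL_B] = S·[w00; w01] and [mR_A; mR_B] = S·[w10; w11]:
  w00 = 1, w01 = 0, w10 = -1, w11 = 1/2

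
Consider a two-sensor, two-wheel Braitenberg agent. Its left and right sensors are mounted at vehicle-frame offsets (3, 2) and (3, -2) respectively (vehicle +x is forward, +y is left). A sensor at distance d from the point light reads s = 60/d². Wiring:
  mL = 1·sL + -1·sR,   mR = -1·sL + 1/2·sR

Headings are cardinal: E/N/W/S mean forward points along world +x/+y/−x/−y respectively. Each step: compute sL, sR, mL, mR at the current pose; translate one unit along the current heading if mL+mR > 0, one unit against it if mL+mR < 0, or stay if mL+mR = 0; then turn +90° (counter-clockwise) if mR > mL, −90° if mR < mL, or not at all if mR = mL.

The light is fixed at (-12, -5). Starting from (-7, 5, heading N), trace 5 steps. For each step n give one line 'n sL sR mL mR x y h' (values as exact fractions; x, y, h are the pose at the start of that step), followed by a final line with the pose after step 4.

0 30/89 30/109 600/9701 -1935/9701 -7 5 N
1 12/37 60/113 -864/4181 -246/4181 -7 4 E
2 15/37 1/3 8/111 -53/222 -8 4 N
3 60/149 12/17 -768/2533 -126/2533 -8 3 E
4 30/61 30/73 360/4453 -1275/4453 -9 3 N
final -9 2 E

n=0: pose=(-7,5,N); sL=30/89, sR=30/109; mL=600/9701, mR=-1935/9701; mL+mR=-15/109 → advance -1; mR−mL=-2535/9701 → turn -1·90°
n=1: pose=(-7,4,E); sL=12/37, sR=60/113; mL=-864/4181, mR=-246/4181; mL+mR=-30/113 → advance -1; mR−mL=618/4181 → turn +1·90°
n=2: pose=(-8,4,N); sL=15/37, sR=1/3; mL=8/111, mR=-53/222; mL+mR=-1/6 → advance -1; mR−mL=-23/74 → turn -1·90°
n=3: pose=(-8,3,E); sL=60/149, sR=12/17; mL=-768/2533, mR=-126/2533; mL+mR=-6/17 → advance -1; mR−mL=642/2533 → turn +1·90°
n=4: pose=(-9,3,N); sL=30/61, sR=30/73; mL=360/4453, mR=-1275/4453; mL+mR=-15/73 → advance -1; mR−mL=-1635/4453 → turn -1·90°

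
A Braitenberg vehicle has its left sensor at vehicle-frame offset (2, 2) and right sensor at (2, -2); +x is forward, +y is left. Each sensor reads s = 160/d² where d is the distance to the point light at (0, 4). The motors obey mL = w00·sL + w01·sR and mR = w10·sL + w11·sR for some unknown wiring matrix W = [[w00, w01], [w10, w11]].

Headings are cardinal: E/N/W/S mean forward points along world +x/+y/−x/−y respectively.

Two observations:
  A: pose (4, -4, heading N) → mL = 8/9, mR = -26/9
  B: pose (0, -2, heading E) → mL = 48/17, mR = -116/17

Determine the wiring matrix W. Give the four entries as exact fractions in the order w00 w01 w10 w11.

1/2 -1/2 -1 1/2

obs A: pose=(4,-4,N) → sL=4, sR=20/9, mL=8/9, mR=-26/9
obs B: pose=(0,-2,E) → sL=8, sR=40/17, mL=48/17, mR=-116/17
sensor matrix S = [[4, 20/9], [8, 40/17]]; det S = -1280/153
solve [mL_A; mL_B] = S·[w00; w01] and [mR_A; mR_B] = S·[w10; w11]:
  w00 = 1/2, w01 = -1/2, w10 = -1, w11 = 1/2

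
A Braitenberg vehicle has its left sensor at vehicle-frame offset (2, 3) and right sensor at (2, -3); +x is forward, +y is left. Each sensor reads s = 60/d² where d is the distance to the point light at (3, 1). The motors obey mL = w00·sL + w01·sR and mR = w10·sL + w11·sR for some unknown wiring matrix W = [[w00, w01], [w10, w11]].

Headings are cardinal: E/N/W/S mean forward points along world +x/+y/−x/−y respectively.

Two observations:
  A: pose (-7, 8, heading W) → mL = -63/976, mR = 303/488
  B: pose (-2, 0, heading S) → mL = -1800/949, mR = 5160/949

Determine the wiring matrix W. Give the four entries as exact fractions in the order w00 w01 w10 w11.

obs A: pose=(-7,8,W) → sL=3/8, sR=15/61, mL=-63/976, mR=303/488
obs B: pose=(-2,0,S) → sL=60/13, sR=60/73, mL=-1800/949, mR=5160/949
sensor matrix S = [[3/8, 15/61], [60/13, 60/73]]; det S = -95715/115778
solve [mL_A; mL_B] = S·[w00; w01] and [mR_A; mR_B] = S·[w10; w11]:
  w00 = -1/2, w01 = 1/2, w10 = 1, w11 = 1

-1/2 1/2 1 1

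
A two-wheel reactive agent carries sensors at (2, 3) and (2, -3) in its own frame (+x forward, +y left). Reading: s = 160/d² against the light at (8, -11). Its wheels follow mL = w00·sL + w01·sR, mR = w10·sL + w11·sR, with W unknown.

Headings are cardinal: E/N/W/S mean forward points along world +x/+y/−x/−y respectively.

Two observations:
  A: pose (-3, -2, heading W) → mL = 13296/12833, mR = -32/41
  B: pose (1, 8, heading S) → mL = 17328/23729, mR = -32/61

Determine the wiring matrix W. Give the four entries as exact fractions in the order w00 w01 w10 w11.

1 1/2 -1 0

obs A: pose=(-3,-2,W) → sL=32/41, sR=160/313, mL=13296/12833, mR=-32/41
obs B: pose=(1,8,S) → sL=32/61, sR=160/389, mL=17328/23729, mR=-32/61
sensor matrix S = [[32/41, 160/313], [32/61, 160/389]]; det S = 16097280/304514257
solve [mL_A; mL_B] = S·[w00; w01] and [mR_A; mR_B] = S·[w10; w11]:
  w00 = 1, w01 = 1/2, w10 = -1, w11 = 0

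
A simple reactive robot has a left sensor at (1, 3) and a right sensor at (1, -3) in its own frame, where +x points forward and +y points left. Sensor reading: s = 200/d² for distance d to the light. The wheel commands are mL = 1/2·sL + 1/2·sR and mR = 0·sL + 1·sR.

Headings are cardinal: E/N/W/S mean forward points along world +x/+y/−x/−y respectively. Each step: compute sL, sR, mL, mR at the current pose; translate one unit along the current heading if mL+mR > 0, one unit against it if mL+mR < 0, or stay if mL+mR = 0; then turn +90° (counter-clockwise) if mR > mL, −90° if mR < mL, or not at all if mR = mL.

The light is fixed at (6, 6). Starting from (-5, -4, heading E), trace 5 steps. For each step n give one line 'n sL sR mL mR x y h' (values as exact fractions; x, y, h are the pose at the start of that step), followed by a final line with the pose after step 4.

n=0: pose=(-5,-4,E); sL=200/149, sR=200/269; mL=41800/40081, mR=200/269; mL+mR=71600/40081 → advance +1; mR−mL=-12000/40081 → turn -1·90°
n=1: pose=(-4,-4,S); sL=20/17, sR=20/29; mL=460/493, mR=20/29; mL+mR=800/493 → advance +1; mR−mL=-120/493 → turn -1·90°
n=2: pose=(-4,-5,W); sL=200/317, sR=40/37; mL=10040/11729, mR=40/37; mL+mR=22720/11729 → advance +1; mR−mL=2640/11729 → turn +1·90°
n=3: pose=(-5,-5,S); sL=25/26, sR=10/17; mL=685/884, mR=10/17; mL+mR=1205/884 → advance +1; mR−mL=-165/884 → turn -1·90°
n=4: pose=(-5,-6,W); sL=200/369, sR=8/9; mL=88/123, mR=8/9; mL+mR=592/369 → advance +1; mR−mL=64/369 → turn +1·90°

0 200/149 200/269 41800/40081 200/269 -5 -4 E
1 20/17 20/29 460/493 20/29 -4 -4 S
2 200/317 40/37 10040/11729 40/37 -4 -5 W
3 25/26 10/17 685/884 10/17 -5 -5 S
4 200/369 8/9 88/123 8/9 -5 -6 W
final -6 -6 S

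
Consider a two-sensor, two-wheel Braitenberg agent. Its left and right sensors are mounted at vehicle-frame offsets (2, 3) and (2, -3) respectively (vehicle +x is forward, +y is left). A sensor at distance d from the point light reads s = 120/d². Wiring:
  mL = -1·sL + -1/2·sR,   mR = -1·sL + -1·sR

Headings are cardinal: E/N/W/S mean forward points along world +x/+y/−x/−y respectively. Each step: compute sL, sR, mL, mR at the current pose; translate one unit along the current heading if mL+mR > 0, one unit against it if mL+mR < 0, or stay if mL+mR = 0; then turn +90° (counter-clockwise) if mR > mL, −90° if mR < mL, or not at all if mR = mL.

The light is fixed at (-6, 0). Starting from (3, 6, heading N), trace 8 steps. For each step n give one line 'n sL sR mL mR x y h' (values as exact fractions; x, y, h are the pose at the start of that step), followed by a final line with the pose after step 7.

n=0: pose=(3,6,N); sL=6/5, sR=15/26; mL=-387/260, mR=-231/130; mL+mR=-849/260 → advance -1; mR−mL=-15/52 → turn -1·90°
n=1: pose=(3,5,E); sL=24/37, sR=24/25; mL=-1044/925, mR=-1488/925; mL+mR=-2532/925 → advance -1; mR−mL=-12/25 → turn -1·90°
n=2: pose=(2,5,S); sL=12/13, sR=60/17; mL=-594/221, mR=-984/221; mL+mR=-1578/221 → advance -1; mR−mL=-30/17 → turn -1·90°
n=3: pose=(2,6,W); sL=8/3, sR=40/39; mL=-124/39, mR=-48/13; mL+mR=-268/39 → advance -1; mR−mL=-20/39 → turn -1·90°
n=4: pose=(3,6,N); sL=6/5, sR=15/26; mL=-387/260, mR=-231/130; mL+mR=-849/260 → advance -1; mR−mL=-15/52 → turn -1·90°
n=5: pose=(3,5,E); sL=24/37, sR=24/25; mL=-1044/925, mR=-1488/925; mL+mR=-2532/925 → advance -1; mR−mL=-12/25 → turn -1·90°
n=6: pose=(2,5,S); sL=12/13, sR=60/17; mL=-594/221, mR=-984/221; mL+mR=-1578/221 → advance -1; mR−mL=-30/17 → turn -1·90°
n=7: pose=(2,6,W); sL=8/3, sR=40/39; mL=-124/39, mR=-48/13; mL+mR=-268/39 → advance -1; mR−mL=-20/39 → turn -1·90°

0 6/5 15/26 -387/260 -231/130 3 6 N
1 24/37 24/25 -1044/925 -1488/925 3 5 E
2 12/13 60/17 -594/221 -984/221 2 5 S
3 8/3 40/39 -124/39 -48/13 2 6 W
4 6/5 15/26 -387/260 -231/130 3 6 N
5 24/37 24/25 -1044/925 -1488/925 3 5 E
6 12/13 60/17 -594/221 -984/221 2 5 S
7 8/3 40/39 -124/39 -48/13 2 6 W
final 3 6 N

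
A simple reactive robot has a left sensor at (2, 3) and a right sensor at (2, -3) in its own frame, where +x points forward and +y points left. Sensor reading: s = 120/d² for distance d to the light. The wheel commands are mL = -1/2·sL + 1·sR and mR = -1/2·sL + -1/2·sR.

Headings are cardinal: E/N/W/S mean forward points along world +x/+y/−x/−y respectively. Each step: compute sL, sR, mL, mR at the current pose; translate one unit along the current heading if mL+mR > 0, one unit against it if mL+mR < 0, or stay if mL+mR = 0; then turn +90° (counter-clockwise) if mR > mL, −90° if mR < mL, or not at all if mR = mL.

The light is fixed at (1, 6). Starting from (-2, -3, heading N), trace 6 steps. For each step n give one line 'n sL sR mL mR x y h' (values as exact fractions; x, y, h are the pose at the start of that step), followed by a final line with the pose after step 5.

n=0: pose=(-2,-3,N); sL=24/17, sR=120/49; mL=1452/833, mR=-1608/833; mL+mR=-156/833 → advance -1; mR−mL=-180/49 → turn -1·90°
n=1: pose=(-2,-4,E); sL=12/5, sR=12/17; mL=-42/85, mR=-132/85; mL+mR=-174/85 → advance -1; mR−mL=-18/17 → turn -1·90°
n=2: pose=(-3,-4,S); sL=24/29, sR=120/193; mL=1164/5597, mR=-4056/5597; mL+mR=-2892/5597 → advance -1; mR−mL=-180/193 → turn -1·90°
n=3: pose=(-3,-3,W); sL=2/3, sR=5/3; mL=4/3, mR=-7/6; mL+mR=1/6 → advance +1; mR−mL=-5/2 → turn -1·90°
n=4: pose=(-4,-3,N); sL=120/113, sR=120/53; mL=10380/5989, mR=-9960/5989; mL+mR=420/5989 → advance +1; mR−mL=-180/53 → turn -1·90°
n=5: pose=(-4,-2,E); sL=60/17, sR=12/13; mL=-186/221, mR=-492/221; mL+mR=-678/221 → advance -1; mR−mL=-18/13 → turn -1·90°

0 24/17 120/49 1452/833 -1608/833 -2 -3 N
1 12/5 12/17 -42/85 -132/85 -2 -4 E
2 24/29 120/193 1164/5597 -4056/5597 -3 -4 S
3 2/3 5/3 4/3 -7/6 -3 -3 W
4 120/113 120/53 10380/5989 -9960/5989 -4 -3 N
5 60/17 12/13 -186/221 -492/221 -4 -2 E
final -5 -2 S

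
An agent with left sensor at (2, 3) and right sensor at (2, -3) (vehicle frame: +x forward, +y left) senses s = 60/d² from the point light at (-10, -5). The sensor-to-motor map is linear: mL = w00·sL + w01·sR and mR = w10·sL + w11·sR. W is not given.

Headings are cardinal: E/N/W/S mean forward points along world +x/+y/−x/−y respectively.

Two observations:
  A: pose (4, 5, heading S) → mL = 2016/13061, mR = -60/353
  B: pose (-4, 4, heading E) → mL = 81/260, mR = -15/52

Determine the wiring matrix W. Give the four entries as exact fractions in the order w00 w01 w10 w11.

obs A: pose=(4,5,S) → sL=60/353, sR=12/37, mL=2016/13061, mR=-60/353
obs B: pose=(-4,4,E) → sL=15/52, sR=3/5, mL=81/260, mR=-15/52
sensor matrix S = [[60/353, 12/37], [15/52, 3/5]]; det S = 1431/169793
solve [mL_A; mL_B] = S·[w00; w01] and [mR_A; mR_B] = S·[w10; w11]:
  w00 = -1, w01 = 1, w10 = -1, w11 = 0

-1 1 -1 0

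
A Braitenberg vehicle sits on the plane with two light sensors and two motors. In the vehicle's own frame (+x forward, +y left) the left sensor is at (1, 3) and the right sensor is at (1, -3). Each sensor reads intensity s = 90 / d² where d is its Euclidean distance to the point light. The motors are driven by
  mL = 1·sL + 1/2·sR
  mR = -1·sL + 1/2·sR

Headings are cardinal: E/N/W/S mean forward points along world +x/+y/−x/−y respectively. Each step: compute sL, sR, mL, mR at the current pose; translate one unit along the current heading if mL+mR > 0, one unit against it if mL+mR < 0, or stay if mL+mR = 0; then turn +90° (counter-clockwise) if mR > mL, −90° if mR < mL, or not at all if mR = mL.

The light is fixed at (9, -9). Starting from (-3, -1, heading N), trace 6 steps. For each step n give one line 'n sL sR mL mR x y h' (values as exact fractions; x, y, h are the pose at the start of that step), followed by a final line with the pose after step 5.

0 5/17 5/9 175/306 -5/306 -3 -1 N
1 18/53 90/157 5211/8321 -441/8321 -3 0 E
2 45/64 9/26 729/832 -441/832 -2 0 S
3 90/169 18/53 6291/8957 -3249/8957 -2 -1 W
4 5/17 5/9 175/306 -5/306 -3 -1 N
5 18/53 90/157 5211/8321 -441/8321 -3 0 E
final -2 0 S

n=0: pose=(-3,-1,N); sL=5/17, sR=5/9; mL=175/306, mR=-5/306; mL+mR=5/9 → advance +1; mR−mL=-10/17 → turn -1·90°
n=1: pose=(-3,0,E); sL=18/53, sR=90/157; mL=5211/8321, mR=-441/8321; mL+mR=90/157 → advance +1; mR−mL=-36/53 → turn -1·90°
n=2: pose=(-2,0,S); sL=45/64, sR=9/26; mL=729/832, mR=-441/832; mL+mR=9/26 → advance +1; mR−mL=-45/32 → turn -1·90°
n=3: pose=(-2,-1,W); sL=90/169, sR=18/53; mL=6291/8957, mR=-3249/8957; mL+mR=18/53 → advance +1; mR−mL=-180/169 → turn -1·90°
n=4: pose=(-3,-1,N); sL=5/17, sR=5/9; mL=175/306, mR=-5/306; mL+mR=5/9 → advance +1; mR−mL=-10/17 → turn -1·90°
n=5: pose=(-3,0,E); sL=18/53, sR=90/157; mL=5211/8321, mR=-441/8321; mL+mR=90/157 → advance +1; mR−mL=-36/53 → turn -1·90°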